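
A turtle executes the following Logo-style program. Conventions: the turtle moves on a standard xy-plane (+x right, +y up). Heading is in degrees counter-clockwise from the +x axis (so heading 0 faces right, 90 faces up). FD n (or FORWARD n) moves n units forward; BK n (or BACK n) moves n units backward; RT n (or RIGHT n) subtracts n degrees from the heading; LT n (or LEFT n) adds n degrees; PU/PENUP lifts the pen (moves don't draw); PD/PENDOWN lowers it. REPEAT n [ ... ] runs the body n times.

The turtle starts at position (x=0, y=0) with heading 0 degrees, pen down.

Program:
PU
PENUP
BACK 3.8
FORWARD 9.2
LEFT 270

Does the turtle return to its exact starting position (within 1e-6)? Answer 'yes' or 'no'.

Answer: no

Derivation:
Executing turtle program step by step:
Start: pos=(0,0), heading=0, pen down
PU: pen up
PU: pen up
BK 3.8: (0,0) -> (-3.8,0) [heading=0, move]
FD 9.2: (-3.8,0) -> (5.4,0) [heading=0, move]
LT 270: heading 0 -> 270
Final: pos=(5.4,0), heading=270, 0 segment(s) drawn

Start position: (0, 0)
Final position: (5.4, 0)
Distance = 5.4; >= 1e-6 -> NOT closed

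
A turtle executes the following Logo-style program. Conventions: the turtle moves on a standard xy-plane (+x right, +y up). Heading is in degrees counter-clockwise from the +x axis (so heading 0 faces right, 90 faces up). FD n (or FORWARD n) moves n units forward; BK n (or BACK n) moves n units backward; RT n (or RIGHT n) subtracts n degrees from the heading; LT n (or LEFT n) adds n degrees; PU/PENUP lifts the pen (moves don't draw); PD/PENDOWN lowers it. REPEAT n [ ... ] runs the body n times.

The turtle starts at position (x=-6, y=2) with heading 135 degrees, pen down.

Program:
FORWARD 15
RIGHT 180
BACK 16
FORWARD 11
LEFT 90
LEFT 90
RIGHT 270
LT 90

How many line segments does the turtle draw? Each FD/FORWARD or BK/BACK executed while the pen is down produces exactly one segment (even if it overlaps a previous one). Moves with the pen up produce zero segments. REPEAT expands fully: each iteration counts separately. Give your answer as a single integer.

Answer: 3

Derivation:
Executing turtle program step by step:
Start: pos=(-6,2), heading=135, pen down
FD 15: (-6,2) -> (-16.607,12.607) [heading=135, draw]
RT 180: heading 135 -> 315
BK 16: (-16.607,12.607) -> (-27.92,23.92) [heading=315, draw]
FD 11: (-27.92,23.92) -> (-20.142,16.142) [heading=315, draw]
LT 90: heading 315 -> 45
LT 90: heading 45 -> 135
RT 270: heading 135 -> 225
LT 90: heading 225 -> 315
Final: pos=(-20.142,16.142), heading=315, 3 segment(s) drawn
Segments drawn: 3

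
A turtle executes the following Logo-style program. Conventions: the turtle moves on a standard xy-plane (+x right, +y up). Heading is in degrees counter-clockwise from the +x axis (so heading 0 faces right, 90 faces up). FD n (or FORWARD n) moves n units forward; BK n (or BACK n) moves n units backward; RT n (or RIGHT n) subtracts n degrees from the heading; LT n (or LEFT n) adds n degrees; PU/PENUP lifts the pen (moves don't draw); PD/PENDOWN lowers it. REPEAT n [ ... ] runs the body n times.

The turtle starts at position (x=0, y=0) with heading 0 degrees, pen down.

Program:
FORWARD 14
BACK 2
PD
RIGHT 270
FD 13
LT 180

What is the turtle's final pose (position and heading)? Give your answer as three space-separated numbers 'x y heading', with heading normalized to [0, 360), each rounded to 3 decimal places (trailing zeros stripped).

Answer: 12 13 270

Derivation:
Executing turtle program step by step:
Start: pos=(0,0), heading=0, pen down
FD 14: (0,0) -> (14,0) [heading=0, draw]
BK 2: (14,0) -> (12,0) [heading=0, draw]
PD: pen down
RT 270: heading 0 -> 90
FD 13: (12,0) -> (12,13) [heading=90, draw]
LT 180: heading 90 -> 270
Final: pos=(12,13), heading=270, 3 segment(s) drawn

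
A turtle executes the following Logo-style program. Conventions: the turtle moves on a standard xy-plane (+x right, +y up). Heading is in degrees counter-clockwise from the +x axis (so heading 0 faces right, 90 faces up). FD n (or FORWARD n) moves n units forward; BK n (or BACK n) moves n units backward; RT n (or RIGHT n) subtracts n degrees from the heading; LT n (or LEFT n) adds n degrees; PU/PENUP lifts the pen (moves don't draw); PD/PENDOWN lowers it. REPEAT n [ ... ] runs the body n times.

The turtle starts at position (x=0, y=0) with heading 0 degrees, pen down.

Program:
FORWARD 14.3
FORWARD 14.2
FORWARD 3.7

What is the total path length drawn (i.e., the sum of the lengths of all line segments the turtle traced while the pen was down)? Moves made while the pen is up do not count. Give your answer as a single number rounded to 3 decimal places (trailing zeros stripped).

Answer: 32.2

Derivation:
Executing turtle program step by step:
Start: pos=(0,0), heading=0, pen down
FD 14.3: (0,0) -> (14.3,0) [heading=0, draw]
FD 14.2: (14.3,0) -> (28.5,0) [heading=0, draw]
FD 3.7: (28.5,0) -> (32.2,0) [heading=0, draw]
Final: pos=(32.2,0), heading=0, 3 segment(s) drawn

Segment lengths:
  seg 1: (0,0) -> (14.3,0), length = 14.3
  seg 2: (14.3,0) -> (28.5,0), length = 14.2
  seg 3: (28.5,0) -> (32.2,0), length = 3.7
Total = 32.2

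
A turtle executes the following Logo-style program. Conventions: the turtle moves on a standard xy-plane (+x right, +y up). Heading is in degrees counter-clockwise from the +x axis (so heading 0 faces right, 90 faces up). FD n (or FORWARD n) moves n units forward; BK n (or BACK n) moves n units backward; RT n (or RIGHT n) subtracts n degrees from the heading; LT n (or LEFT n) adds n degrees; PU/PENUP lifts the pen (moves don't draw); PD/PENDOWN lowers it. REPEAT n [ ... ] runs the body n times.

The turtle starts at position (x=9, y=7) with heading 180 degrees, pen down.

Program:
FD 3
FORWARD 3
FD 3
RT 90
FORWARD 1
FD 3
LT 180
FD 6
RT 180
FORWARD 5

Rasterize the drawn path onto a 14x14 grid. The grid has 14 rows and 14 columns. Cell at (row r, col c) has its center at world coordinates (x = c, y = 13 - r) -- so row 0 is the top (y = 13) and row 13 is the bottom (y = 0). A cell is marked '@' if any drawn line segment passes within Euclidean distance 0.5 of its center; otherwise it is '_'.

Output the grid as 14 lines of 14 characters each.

Answer: ______________
______________
@_____________
@_____________
@_____________
@_____________
@@@@@@@@@@____
@_____________
@_____________
______________
______________
______________
______________
______________

Derivation:
Segment 0: (9,7) -> (6,7)
Segment 1: (6,7) -> (3,7)
Segment 2: (3,7) -> (0,7)
Segment 3: (0,7) -> (0,8)
Segment 4: (0,8) -> (0,11)
Segment 5: (0,11) -> (-0,5)
Segment 6: (-0,5) -> (-0,10)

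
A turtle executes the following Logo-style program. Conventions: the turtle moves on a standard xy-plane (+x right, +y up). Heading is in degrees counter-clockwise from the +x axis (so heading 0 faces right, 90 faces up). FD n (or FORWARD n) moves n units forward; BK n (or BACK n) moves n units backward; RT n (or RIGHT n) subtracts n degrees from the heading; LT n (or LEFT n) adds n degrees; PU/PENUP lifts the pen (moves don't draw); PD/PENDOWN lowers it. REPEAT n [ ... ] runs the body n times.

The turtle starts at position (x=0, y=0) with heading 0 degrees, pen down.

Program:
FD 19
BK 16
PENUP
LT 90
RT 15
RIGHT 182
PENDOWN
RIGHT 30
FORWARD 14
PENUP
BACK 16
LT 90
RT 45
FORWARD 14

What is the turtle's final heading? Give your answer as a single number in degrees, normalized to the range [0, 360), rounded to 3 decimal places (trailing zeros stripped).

Answer: 268

Derivation:
Executing turtle program step by step:
Start: pos=(0,0), heading=0, pen down
FD 19: (0,0) -> (19,0) [heading=0, draw]
BK 16: (19,0) -> (3,0) [heading=0, draw]
PU: pen up
LT 90: heading 0 -> 90
RT 15: heading 90 -> 75
RT 182: heading 75 -> 253
PD: pen down
RT 30: heading 253 -> 223
FD 14: (3,0) -> (-7.239,-9.548) [heading=223, draw]
PU: pen up
BK 16: (-7.239,-9.548) -> (4.463,1.364) [heading=223, move]
LT 90: heading 223 -> 313
RT 45: heading 313 -> 268
FD 14: (4.463,1.364) -> (3.974,-12.627) [heading=268, move]
Final: pos=(3.974,-12.627), heading=268, 3 segment(s) drawn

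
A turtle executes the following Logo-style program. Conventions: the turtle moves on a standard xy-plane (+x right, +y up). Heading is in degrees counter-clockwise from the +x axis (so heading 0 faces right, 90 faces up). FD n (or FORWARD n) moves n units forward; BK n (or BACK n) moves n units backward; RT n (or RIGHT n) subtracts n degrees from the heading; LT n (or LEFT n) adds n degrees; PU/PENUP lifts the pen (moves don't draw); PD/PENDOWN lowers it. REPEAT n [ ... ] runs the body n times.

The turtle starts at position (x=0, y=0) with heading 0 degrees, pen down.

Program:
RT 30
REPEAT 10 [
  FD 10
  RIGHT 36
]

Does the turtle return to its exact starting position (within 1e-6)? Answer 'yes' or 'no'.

Executing turtle program step by step:
Start: pos=(0,0), heading=0, pen down
RT 30: heading 0 -> 330
REPEAT 10 [
  -- iteration 1/10 --
  FD 10: (0,0) -> (8.66,-5) [heading=330, draw]
  RT 36: heading 330 -> 294
  -- iteration 2/10 --
  FD 10: (8.66,-5) -> (12.728,-14.135) [heading=294, draw]
  RT 36: heading 294 -> 258
  -- iteration 3/10 --
  FD 10: (12.728,-14.135) -> (10.649,-23.917) [heading=258, draw]
  RT 36: heading 258 -> 222
  -- iteration 4/10 --
  FD 10: (10.649,-23.917) -> (3.217,-30.608) [heading=222, draw]
  RT 36: heading 222 -> 186
  -- iteration 5/10 --
  FD 10: (3.217,-30.608) -> (-6.728,-31.654) [heading=186, draw]
  RT 36: heading 186 -> 150
  -- iteration 6/10 --
  FD 10: (-6.728,-31.654) -> (-15.388,-26.654) [heading=150, draw]
  RT 36: heading 150 -> 114
  -- iteration 7/10 --
  FD 10: (-15.388,-26.654) -> (-19.456,-17.518) [heading=114, draw]
  RT 36: heading 114 -> 78
  -- iteration 8/10 --
  FD 10: (-19.456,-17.518) -> (-17.377,-7.737) [heading=78, draw]
  RT 36: heading 78 -> 42
  -- iteration 9/10 --
  FD 10: (-17.377,-7.737) -> (-9.945,-1.045) [heading=42, draw]
  RT 36: heading 42 -> 6
  -- iteration 10/10 --
  FD 10: (-9.945,-1.045) -> (0,0) [heading=6, draw]
  RT 36: heading 6 -> 330
]
Final: pos=(0,0), heading=330, 10 segment(s) drawn

Start position: (0, 0)
Final position: (0, 0)
Distance = 0; < 1e-6 -> CLOSED

Answer: yes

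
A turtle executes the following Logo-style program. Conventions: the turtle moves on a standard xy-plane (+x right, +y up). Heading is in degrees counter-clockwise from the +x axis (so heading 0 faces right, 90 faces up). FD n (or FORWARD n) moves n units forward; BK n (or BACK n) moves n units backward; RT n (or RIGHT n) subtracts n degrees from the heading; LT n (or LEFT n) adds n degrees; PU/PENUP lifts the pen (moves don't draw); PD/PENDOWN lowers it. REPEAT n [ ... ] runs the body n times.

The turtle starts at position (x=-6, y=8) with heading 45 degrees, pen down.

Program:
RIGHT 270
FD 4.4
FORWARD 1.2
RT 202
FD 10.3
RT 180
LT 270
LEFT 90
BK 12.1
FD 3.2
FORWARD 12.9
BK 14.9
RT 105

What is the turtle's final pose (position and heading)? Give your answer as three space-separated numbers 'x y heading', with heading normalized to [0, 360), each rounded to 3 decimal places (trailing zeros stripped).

Executing turtle program step by step:
Start: pos=(-6,8), heading=45, pen down
RT 270: heading 45 -> 135
FD 4.4: (-6,8) -> (-9.111,11.111) [heading=135, draw]
FD 1.2: (-9.111,11.111) -> (-9.96,11.96) [heading=135, draw]
RT 202: heading 135 -> 293
FD 10.3: (-9.96,11.96) -> (-5.935,2.479) [heading=293, draw]
RT 180: heading 293 -> 113
LT 270: heading 113 -> 23
LT 90: heading 23 -> 113
BK 12.1: (-5.935,2.479) -> (-1.207,-8.66) [heading=113, draw]
FD 3.2: (-1.207,-8.66) -> (-2.458,-5.714) [heading=113, draw]
FD 12.9: (-2.458,-5.714) -> (-7.498,6.161) [heading=113, draw]
BK 14.9: (-7.498,6.161) -> (-1.676,-7.555) [heading=113, draw]
RT 105: heading 113 -> 8
Final: pos=(-1.676,-7.555), heading=8, 7 segment(s) drawn

Answer: -1.676 -7.555 8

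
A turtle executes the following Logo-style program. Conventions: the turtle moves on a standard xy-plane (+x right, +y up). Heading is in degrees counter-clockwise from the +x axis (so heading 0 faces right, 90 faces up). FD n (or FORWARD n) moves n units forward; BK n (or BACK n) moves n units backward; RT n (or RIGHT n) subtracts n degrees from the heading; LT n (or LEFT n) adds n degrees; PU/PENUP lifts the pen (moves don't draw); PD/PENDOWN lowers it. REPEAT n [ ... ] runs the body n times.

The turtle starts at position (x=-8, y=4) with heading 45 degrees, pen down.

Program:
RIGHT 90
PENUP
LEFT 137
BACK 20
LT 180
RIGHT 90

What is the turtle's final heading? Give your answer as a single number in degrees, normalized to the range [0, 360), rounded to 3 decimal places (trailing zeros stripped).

Answer: 182

Derivation:
Executing turtle program step by step:
Start: pos=(-8,4), heading=45, pen down
RT 90: heading 45 -> 315
PU: pen up
LT 137: heading 315 -> 92
BK 20: (-8,4) -> (-7.302,-15.988) [heading=92, move]
LT 180: heading 92 -> 272
RT 90: heading 272 -> 182
Final: pos=(-7.302,-15.988), heading=182, 0 segment(s) drawn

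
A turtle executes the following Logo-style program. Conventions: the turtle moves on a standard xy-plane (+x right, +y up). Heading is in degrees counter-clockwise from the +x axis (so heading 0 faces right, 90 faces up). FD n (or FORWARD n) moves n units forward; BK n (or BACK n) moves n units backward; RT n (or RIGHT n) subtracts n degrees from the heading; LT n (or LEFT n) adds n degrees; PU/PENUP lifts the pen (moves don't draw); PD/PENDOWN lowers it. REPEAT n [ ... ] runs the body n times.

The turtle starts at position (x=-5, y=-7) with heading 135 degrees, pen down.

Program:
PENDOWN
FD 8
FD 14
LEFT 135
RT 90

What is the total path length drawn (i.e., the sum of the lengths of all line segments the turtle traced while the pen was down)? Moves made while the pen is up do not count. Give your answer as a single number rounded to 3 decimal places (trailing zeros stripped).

Answer: 22

Derivation:
Executing turtle program step by step:
Start: pos=(-5,-7), heading=135, pen down
PD: pen down
FD 8: (-5,-7) -> (-10.657,-1.343) [heading=135, draw]
FD 14: (-10.657,-1.343) -> (-20.556,8.556) [heading=135, draw]
LT 135: heading 135 -> 270
RT 90: heading 270 -> 180
Final: pos=(-20.556,8.556), heading=180, 2 segment(s) drawn

Segment lengths:
  seg 1: (-5,-7) -> (-10.657,-1.343), length = 8
  seg 2: (-10.657,-1.343) -> (-20.556,8.556), length = 14
Total = 22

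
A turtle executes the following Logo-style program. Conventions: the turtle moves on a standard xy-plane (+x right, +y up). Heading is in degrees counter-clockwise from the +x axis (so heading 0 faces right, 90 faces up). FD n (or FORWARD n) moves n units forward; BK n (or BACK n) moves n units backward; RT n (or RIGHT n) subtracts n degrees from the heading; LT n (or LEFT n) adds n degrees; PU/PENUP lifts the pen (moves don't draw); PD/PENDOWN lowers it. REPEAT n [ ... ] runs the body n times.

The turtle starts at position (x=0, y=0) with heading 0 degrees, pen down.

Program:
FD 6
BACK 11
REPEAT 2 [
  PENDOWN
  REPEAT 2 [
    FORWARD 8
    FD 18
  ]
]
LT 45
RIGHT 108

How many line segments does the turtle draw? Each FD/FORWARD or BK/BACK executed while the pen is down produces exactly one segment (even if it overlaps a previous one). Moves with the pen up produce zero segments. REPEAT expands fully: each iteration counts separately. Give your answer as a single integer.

Executing turtle program step by step:
Start: pos=(0,0), heading=0, pen down
FD 6: (0,0) -> (6,0) [heading=0, draw]
BK 11: (6,0) -> (-5,0) [heading=0, draw]
REPEAT 2 [
  -- iteration 1/2 --
  PD: pen down
  REPEAT 2 [
    -- iteration 1/2 --
    FD 8: (-5,0) -> (3,0) [heading=0, draw]
    FD 18: (3,0) -> (21,0) [heading=0, draw]
    -- iteration 2/2 --
    FD 8: (21,0) -> (29,0) [heading=0, draw]
    FD 18: (29,0) -> (47,0) [heading=0, draw]
  ]
  -- iteration 2/2 --
  PD: pen down
  REPEAT 2 [
    -- iteration 1/2 --
    FD 8: (47,0) -> (55,0) [heading=0, draw]
    FD 18: (55,0) -> (73,0) [heading=0, draw]
    -- iteration 2/2 --
    FD 8: (73,0) -> (81,0) [heading=0, draw]
    FD 18: (81,0) -> (99,0) [heading=0, draw]
  ]
]
LT 45: heading 0 -> 45
RT 108: heading 45 -> 297
Final: pos=(99,0), heading=297, 10 segment(s) drawn
Segments drawn: 10

Answer: 10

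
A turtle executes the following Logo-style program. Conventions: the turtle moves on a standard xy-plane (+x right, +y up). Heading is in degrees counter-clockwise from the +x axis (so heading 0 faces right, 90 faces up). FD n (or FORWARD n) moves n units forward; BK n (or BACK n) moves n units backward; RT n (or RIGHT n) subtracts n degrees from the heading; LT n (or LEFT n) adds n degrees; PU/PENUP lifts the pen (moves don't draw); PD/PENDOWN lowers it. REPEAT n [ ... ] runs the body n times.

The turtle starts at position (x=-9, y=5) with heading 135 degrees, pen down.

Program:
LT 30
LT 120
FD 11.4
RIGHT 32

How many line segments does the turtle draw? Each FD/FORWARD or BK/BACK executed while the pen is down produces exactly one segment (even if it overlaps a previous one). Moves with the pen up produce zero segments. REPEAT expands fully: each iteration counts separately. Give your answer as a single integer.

Executing turtle program step by step:
Start: pos=(-9,5), heading=135, pen down
LT 30: heading 135 -> 165
LT 120: heading 165 -> 285
FD 11.4: (-9,5) -> (-6.049,-6.012) [heading=285, draw]
RT 32: heading 285 -> 253
Final: pos=(-6.049,-6.012), heading=253, 1 segment(s) drawn
Segments drawn: 1

Answer: 1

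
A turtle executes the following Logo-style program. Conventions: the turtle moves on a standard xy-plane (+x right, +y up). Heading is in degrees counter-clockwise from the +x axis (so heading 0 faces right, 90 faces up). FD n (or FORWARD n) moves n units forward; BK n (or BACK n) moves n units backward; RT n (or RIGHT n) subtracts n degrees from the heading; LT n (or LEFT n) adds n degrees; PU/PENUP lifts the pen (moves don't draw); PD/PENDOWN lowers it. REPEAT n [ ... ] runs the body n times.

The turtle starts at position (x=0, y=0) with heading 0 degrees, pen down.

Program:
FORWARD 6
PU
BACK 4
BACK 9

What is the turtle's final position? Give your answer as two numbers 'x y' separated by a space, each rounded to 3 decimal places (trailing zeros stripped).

Answer: -7 0

Derivation:
Executing turtle program step by step:
Start: pos=(0,0), heading=0, pen down
FD 6: (0,0) -> (6,0) [heading=0, draw]
PU: pen up
BK 4: (6,0) -> (2,0) [heading=0, move]
BK 9: (2,0) -> (-7,0) [heading=0, move]
Final: pos=(-7,0), heading=0, 1 segment(s) drawn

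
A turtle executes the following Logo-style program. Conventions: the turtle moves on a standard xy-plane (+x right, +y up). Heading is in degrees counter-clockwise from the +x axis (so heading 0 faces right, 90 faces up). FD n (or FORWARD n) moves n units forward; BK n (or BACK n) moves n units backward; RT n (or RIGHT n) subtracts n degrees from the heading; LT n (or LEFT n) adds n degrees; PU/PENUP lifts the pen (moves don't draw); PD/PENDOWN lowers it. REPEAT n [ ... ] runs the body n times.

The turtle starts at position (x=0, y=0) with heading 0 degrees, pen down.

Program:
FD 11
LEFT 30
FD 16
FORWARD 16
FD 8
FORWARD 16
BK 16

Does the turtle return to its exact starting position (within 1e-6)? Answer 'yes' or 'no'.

Executing turtle program step by step:
Start: pos=(0,0), heading=0, pen down
FD 11: (0,0) -> (11,0) [heading=0, draw]
LT 30: heading 0 -> 30
FD 16: (11,0) -> (24.856,8) [heading=30, draw]
FD 16: (24.856,8) -> (38.713,16) [heading=30, draw]
FD 8: (38.713,16) -> (45.641,20) [heading=30, draw]
FD 16: (45.641,20) -> (59.497,28) [heading=30, draw]
BK 16: (59.497,28) -> (45.641,20) [heading=30, draw]
Final: pos=(45.641,20), heading=30, 6 segment(s) drawn

Start position: (0, 0)
Final position: (45.641, 20)
Distance = 49.831; >= 1e-6 -> NOT closed

Answer: no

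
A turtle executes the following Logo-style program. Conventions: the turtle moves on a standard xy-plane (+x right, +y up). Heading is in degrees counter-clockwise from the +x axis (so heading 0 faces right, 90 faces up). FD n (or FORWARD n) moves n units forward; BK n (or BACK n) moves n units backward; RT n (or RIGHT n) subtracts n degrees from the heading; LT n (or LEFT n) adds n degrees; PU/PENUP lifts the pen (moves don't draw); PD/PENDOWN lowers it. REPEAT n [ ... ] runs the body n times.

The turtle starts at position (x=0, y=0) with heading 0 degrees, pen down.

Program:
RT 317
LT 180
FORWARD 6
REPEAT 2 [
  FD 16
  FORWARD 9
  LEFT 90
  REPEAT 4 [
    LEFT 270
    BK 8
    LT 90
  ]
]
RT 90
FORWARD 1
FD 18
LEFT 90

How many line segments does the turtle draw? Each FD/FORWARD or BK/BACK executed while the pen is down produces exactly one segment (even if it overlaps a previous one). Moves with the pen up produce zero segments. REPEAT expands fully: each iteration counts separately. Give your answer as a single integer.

Answer: 15

Derivation:
Executing turtle program step by step:
Start: pos=(0,0), heading=0, pen down
RT 317: heading 0 -> 43
LT 180: heading 43 -> 223
FD 6: (0,0) -> (-4.388,-4.092) [heading=223, draw]
REPEAT 2 [
  -- iteration 1/2 --
  FD 16: (-4.388,-4.092) -> (-16.09,-15.004) [heading=223, draw]
  FD 9: (-16.09,-15.004) -> (-22.672,-21.142) [heading=223, draw]
  LT 90: heading 223 -> 313
  REPEAT 4 [
    -- iteration 1/4 --
    LT 270: heading 313 -> 223
    BK 8: (-22.672,-21.142) -> (-16.821,-15.686) [heading=223, draw]
    LT 90: heading 223 -> 313
    -- iteration 2/4 --
    LT 270: heading 313 -> 223
    BK 8: (-16.821,-15.686) -> (-10.97,-10.23) [heading=223, draw]
    LT 90: heading 223 -> 313
    -- iteration 3/4 --
    LT 270: heading 313 -> 223
    BK 8: (-10.97,-10.23) -> (-5.119,-4.774) [heading=223, draw]
    LT 90: heading 223 -> 313
    -- iteration 4/4 --
    LT 270: heading 313 -> 223
    BK 8: (-5.119,-4.774) -> (0.731,0.682) [heading=223, draw]
    LT 90: heading 223 -> 313
  ]
  -- iteration 2/2 --
  FD 16: (0.731,0.682) -> (11.643,-11.02) [heading=313, draw]
  FD 9: (11.643,-11.02) -> (17.781,-17.602) [heading=313, draw]
  LT 90: heading 313 -> 43
  REPEAT 4 [
    -- iteration 1/4 --
    LT 270: heading 43 -> 313
    BK 8: (17.781,-17.602) -> (12.325,-11.751) [heading=313, draw]
    LT 90: heading 313 -> 43
    -- iteration 2/4 --
    LT 270: heading 43 -> 313
    BK 8: (12.325,-11.751) -> (6.869,-5.9) [heading=313, draw]
    LT 90: heading 313 -> 43
    -- iteration 3/4 --
    LT 270: heading 43 -> 313
    BK 8: (6.869,-5.9) -> (1.413,-0.049) [heading=313, draw]
    LT 90: heading 313 -> 43
    -- iteration 4/4 --
    LT 270: heading 43 -> 313
    BK 8: (1.413,-0.049) -> (-4.043,5.801) [heading=313, draw]
    LT 90: heading 313 -> 43
  ]
]
RT 90: heading 43 -> 313
FD 1: (-4.043,5.801) -> (-3.361,5.07) [heading=313, draw]
FD 18: (-3.361,5.07) -> (8.915,-8.094) [heading=313, draw]
LT 90: heading 313 -> 43
Final: pos=(8.915,-8.094), heading=43, 15 segment(s) drawn
Segments drawn: 15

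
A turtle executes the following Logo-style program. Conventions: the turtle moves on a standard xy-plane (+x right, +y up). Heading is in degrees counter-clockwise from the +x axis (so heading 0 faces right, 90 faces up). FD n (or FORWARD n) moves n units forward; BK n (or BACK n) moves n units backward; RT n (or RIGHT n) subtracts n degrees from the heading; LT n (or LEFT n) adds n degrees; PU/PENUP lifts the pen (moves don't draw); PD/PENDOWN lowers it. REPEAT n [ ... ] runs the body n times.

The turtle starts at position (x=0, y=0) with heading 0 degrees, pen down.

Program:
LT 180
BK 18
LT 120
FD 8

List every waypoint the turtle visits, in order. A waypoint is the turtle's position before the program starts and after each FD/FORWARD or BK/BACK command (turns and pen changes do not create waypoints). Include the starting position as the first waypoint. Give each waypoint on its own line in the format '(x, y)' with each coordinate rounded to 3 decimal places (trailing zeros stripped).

Executing turtle program step by step:
Start: pos=(0,0), heading=0, pen down
LT 180: heading 0 -> 180
BK 18: (0,0) -> (18,0) [heading=180, draw]
LT 120: heading 180 -> 300
FD 8: (18,0) -> (22,-6.928) [heading=300, draw]
Final: pos=(22,-6.928), heading=300, 2 segment(s) drawn
Waypoints (3 total):
(0, 0)
(18, 0)
(22, -6.928)

Answer: (0, 0)
(18, 0)
(22, -6.928)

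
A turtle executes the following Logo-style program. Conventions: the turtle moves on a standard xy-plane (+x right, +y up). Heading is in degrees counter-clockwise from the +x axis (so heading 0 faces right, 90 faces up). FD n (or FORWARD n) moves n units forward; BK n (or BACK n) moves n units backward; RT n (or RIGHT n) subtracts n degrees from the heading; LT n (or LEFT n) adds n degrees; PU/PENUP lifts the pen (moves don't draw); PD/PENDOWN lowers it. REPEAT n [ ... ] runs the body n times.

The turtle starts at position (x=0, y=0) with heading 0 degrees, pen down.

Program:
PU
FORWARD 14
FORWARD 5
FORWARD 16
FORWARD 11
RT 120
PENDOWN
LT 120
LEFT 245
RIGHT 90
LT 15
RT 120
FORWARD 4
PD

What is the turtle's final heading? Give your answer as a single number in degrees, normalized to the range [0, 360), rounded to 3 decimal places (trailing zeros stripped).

Executing turtle program step by step:
Start: pos=(0,0), heading=0, pen down
PU: pen up
FD 14: (0,0) -> (14,0) [heading=0, move]
FD 5: (14,0) -> (19,0) [heading=0, move]
FD 16: (19,0) -> (35,0) [heading=0, move]
FD 11: (35,0) -> (46,0) [heading=0, move]
RT 120: heading 0 -> 240
PD: pen down
LT 120: heading 240 -> 0
LT 245: heading 0 -> 245
RT 90: heading 245 -> 155
LT 15: heading 155 -> 170
RT 120: heading 170 -> 50
FD 4: (46,0) -> (48.571,3.064) [heading=50, draw]
PD: pen down
Final: pos=(48.571,3.064), heading=50, 1 segment(s) drawn

Answer: 50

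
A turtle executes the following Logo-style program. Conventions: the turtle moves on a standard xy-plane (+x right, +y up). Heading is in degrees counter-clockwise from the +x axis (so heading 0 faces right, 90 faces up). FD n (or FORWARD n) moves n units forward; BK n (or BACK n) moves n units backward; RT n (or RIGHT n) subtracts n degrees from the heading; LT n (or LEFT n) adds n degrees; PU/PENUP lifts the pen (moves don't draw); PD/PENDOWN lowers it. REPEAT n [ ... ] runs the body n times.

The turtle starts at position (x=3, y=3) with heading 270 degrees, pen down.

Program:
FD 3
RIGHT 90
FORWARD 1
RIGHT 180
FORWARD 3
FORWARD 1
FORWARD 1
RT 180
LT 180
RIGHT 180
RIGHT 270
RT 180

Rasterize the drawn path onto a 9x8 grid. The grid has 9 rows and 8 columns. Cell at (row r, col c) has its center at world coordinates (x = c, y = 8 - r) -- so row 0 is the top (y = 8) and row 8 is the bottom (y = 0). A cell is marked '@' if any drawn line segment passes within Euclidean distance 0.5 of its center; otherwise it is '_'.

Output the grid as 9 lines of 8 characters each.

Segment 0: (3,3) -> (3,0)
Segment 1: (3,0) -> (2,0)
Segment 2: (2,0) -> (5,0)
Segment 3: (5,0) -> (6,0)
Segment 4: (6,0) -> (7,0)

Answer: ________
________
________
________
________
___@____
___@____
___@____
__@@@@@@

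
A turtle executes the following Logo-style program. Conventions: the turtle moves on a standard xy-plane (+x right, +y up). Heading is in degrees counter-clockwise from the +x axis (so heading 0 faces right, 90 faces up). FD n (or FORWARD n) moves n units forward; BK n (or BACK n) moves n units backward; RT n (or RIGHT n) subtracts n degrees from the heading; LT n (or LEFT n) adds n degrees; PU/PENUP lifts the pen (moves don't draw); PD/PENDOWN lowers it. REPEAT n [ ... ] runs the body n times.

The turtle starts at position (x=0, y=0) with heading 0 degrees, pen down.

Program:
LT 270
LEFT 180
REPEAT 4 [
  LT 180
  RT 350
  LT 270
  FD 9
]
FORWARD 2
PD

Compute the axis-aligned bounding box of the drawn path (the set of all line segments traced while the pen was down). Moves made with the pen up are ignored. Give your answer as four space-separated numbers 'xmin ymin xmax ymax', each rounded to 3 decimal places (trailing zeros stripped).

Answer: -8.863 -10.02 2.009 2.906

Derivation:
Executing turtle program step by step:
Start: pos=(0,0), heading=0, pen down
LT 270: heading 0 -> 270
LT 180: heading 270 -> 90
REPEAT 4 [
  -- iteration 1/4 --
  LT 180: heading 90 -> 270
  RT 350: heading 270 -> 280
  LT 270: heading 280 -> 190
  FD 9: (0,0) -> (-8.863,-1.563) [heading=190, draw]
  -- iteration 2/4 --
  LT 180: heading 190 -> 10
  RT 350: heading 10 -> 20
  LT 270: heading 20 -> 290
  FD 9: (-8.863,-1.563) -> (-5.785,-10.02) [heading=290, draw]
  -- iteration 3/4 --
  LT 180: heading 290 -> 110
  RT 350: heading 110 -> 120
  LT 270: heading 120 -> 30
  FD 9: (-5.785,-10.02) -> (2.009,-5.52) [heading=30, draw]
  -- iteration 4/4 --
  LT 180: heading 30 -> 210
  RT 350: heading 210 -> 220
  LT 270: heading 220 -> 130
  FD 9: (2.009,-5.52) -> (-3.776,1.374) [heading=130, draw]
]
FD 2: (-3.776,1.374) -> (-5.062,2.906) [heading=130, draw]
PD: pen down
Final: pos=(-5.062,2.906), heading=130, 5 segment(s) drawn

Segment endpoints: x in {-8.863, -5.785, -5.062, -3.776, 0, 2.009}, y in {-10.02, -5.52, -1.563, 0, 1.374, 2.906}
xmin=-8.863, ymin=-10.02, xmax=2.009, ymax=2.906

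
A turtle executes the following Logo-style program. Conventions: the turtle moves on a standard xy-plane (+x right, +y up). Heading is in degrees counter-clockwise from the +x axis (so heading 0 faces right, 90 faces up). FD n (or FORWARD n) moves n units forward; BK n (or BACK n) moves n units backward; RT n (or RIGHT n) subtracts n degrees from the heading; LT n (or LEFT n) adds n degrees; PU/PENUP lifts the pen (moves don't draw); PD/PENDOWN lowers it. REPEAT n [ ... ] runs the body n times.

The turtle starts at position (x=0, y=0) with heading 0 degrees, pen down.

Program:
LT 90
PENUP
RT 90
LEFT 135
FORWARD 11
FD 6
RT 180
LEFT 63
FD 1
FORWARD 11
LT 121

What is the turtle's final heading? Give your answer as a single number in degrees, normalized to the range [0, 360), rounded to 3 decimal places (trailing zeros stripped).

Answer: 139

Derivation:
Executing turtle program step by step:
Start: pos=(0,0), heading=0, pen down
LT 90: heading 0 -> 90
PU: pen up
RT 90: heading 90 -> 0
LT 135: heading 0 -> 135
FD 11: (0,0) -> (-7.778,7.778) [heading=135, move]
FD 6: (-7.778,7.778) -> (-12.021,12.021) [heading=135, move]
RT 180: heading 135 -> 315
LT 63: heading 315 -> 18
FD 1: (-12.021,12.021) -> (-11.07,12.33) [heading=18, move]
FD 11: (-11.07,12.33) -> (-0.608,15.729) [heading=18, move]
LT 121: heading 18 -> 139
Final: pos=(-0.608,15.729), heading=139, 0 segment(s) drawn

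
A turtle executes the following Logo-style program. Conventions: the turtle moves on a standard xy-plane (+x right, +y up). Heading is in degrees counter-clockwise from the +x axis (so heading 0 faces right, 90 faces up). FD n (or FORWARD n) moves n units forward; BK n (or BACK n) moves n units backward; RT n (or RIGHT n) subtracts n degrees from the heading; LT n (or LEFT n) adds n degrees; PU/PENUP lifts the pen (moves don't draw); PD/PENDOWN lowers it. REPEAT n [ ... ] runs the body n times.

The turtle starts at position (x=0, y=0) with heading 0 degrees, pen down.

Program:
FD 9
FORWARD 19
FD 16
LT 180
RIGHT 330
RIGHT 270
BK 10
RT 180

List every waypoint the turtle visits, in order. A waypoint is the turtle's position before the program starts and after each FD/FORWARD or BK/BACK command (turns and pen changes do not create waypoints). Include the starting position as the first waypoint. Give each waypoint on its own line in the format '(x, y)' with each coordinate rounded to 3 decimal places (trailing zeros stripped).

Answer: (0, 0)
(9, 0)
(28, 0)
(44, 0)
(39, 8.66)

Derivation:
Executing turtle program step by step:
Start: pos=(0,0), heading=0, pen down
FD 9: (0,0) -> (9,0) [heading=0, draw]
FD 19: (9,0) -> (28,0) [heading=0, draw]
FD 16: (28,0) -> (44,0) [heading=0, draw]
LT 180: heading 0 -> 180
RT 330: heading 180 -> 210
RT 270: heading 210 -> 300
BK 10: (44,0) -> (39,8.66) [heading=300, draw]
RT 180: heading 300 -> 120
Final: pos=(39,8.66), heading=120, 4 segment(s) drawn
Waypoints (5 total):
(0, 0)
(9, 0)
(28, 0)
(44, 0)
(39, 8.66)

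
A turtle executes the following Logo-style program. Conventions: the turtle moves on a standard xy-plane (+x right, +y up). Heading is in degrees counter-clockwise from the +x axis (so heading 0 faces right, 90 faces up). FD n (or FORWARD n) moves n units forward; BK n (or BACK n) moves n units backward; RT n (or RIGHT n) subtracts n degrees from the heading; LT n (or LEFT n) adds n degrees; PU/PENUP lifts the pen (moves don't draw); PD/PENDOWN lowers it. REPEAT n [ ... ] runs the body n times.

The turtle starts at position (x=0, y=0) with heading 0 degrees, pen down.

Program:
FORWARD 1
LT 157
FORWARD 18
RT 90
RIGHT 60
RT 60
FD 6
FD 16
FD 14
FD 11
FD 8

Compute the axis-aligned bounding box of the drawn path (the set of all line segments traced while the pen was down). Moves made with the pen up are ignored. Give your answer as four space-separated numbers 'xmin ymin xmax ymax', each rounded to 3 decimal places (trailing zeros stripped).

Answer: -15.569 -36.892 17.531 7.033

Derivation:
Executing turtle program step by step:
Start: pos=(0,0), heading=0, pen down
FD 1: (0,0) -> (1,0) [heading=0, draw]
LT 157: heading 0 -> 157
FD 18: (1,0) -> (-15.569,7.033) [heading=157, draw]
RT 90: heading 157 -> 67
RT 60: heading 67 -> 7
RT 60: heading 7 -> 307
FD 6: (-15.569,7.033) -> (-11.958,2.241) [heading=307, draw]
FD 16: (-11.958,2.241) -> (-2.329,-10.537) [heading=307, draw]
FD 14: (-2.329,-10.537) -> (6.096,-21.718) [heading=307, draw]
FD 11: (6.096,-21.718) -> (12.716,-30.503) [heading=307, draw]
FD 8: (12.716,-30.503) -> (17.531,-36.892) [heading=307, draw]
Final: pos=(17.531,-36.892), heading=307, 7 segment(s) drawn

Segment endpoints: x in {-15.569, -11.958, -2.329, 0, 1, 6.096, 12.716, 17.531}, y in {-36.892, -30.503, -21.718, -10.537, 0, 2.241, 7.033}
xmin=-15.569, ymin=-36.892, xmax=17.531, ymax=7.033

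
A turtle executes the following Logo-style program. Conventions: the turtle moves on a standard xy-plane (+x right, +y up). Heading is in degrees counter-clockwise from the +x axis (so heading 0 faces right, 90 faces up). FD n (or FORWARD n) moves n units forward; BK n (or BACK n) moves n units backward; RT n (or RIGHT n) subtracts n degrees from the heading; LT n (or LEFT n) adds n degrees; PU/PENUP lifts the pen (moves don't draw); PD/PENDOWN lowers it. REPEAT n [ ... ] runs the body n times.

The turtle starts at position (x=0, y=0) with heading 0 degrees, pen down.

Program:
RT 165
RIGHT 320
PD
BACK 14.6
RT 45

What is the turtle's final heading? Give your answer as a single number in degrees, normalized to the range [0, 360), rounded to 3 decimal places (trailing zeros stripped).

Executing turtle program step by step:
Start: pos=(0,0), heading=0, pen down
RT 165: heading 0 -> 195
RT 320: heading 195 -> 235
PD: pen down
BK 14.6: (0,0) -> (8.374,11.96) [heading=235, draw]
RT 45: heading 235 -> 190
Final: pos=(8.374,11.96), heading=190, 1 segment(s) drawn

Answer: 190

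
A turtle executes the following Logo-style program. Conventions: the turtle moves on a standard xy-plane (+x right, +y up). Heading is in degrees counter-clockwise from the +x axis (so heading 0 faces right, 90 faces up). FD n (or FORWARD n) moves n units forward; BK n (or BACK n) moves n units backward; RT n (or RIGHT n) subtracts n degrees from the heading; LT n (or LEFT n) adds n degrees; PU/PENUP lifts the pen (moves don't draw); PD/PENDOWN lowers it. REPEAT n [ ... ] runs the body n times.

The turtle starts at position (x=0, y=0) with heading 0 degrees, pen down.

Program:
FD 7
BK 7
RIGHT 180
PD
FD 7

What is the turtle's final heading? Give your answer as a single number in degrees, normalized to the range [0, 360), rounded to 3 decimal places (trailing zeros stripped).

Answer: 180

Derivation:
Executing turtle program step by step:
Start: pos=(0,0), heading=0, pen down
FD 7: (0,0) -> (7,0) [heading=0, draw]
BK 7: (7,0) -> (0,0) [heading=0, draw]
RT 180: heading 0 -> 180
PD: pen down
FD 7: (0,0) -> (-7,0) [heading=180, draw]
Final: pos=(-7,0), heading=180, 3 segment(s) drawn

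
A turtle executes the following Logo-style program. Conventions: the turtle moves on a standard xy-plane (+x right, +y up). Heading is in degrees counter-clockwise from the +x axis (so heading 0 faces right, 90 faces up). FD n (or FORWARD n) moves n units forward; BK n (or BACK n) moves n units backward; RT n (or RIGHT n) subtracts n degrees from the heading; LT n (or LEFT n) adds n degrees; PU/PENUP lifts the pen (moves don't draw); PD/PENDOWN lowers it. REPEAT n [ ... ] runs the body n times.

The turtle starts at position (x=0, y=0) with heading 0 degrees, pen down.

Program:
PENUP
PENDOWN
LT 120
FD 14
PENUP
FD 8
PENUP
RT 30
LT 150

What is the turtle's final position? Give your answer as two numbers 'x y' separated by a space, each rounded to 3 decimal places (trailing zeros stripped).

Answer: -11 19.053

Derivation:
Executing turtle program step by step:
Start: pos=(0,0), heading=0, pen down
PU: pen up
PD: pen down
LT 120: heading 0 -> 120
FD 14: (0,0) -> (-7,12.124) [heading=120, draw]
PU: pen up
FD 8: (-7,12.124) -> (-11,19.053) [heading=120, move]
PU: pen up
RT 30: heading 120 -> 90
LT 150: heading 90 -> 240
Final: pos=(-11,19.053), heading=240, 1 segment(s) drawn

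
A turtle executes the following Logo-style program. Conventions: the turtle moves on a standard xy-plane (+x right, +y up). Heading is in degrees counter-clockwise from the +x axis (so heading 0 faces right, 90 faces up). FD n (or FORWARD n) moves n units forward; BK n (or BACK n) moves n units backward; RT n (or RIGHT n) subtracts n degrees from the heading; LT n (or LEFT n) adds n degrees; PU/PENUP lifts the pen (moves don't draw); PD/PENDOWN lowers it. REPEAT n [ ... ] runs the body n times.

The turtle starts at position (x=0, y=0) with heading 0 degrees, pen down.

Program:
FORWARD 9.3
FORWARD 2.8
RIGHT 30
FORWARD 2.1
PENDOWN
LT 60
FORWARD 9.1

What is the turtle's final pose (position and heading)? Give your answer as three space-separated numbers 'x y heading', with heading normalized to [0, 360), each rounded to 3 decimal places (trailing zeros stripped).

Answer: 21.799 3.5 30

Derivation:
Executing turtle program step by step:
Start: pos=(0,0), heading=0, pen down
FD 9.3: (0,0) -> (9.3,0) [heading=0, draw]
FD 2.8: (9.3,0) -> (12.1,0) [heading=0, draw]
RT 30: heading 0 -> 330
FD 2.1: (12.1,0) -> (13.919,-1.05) [heading=330, draw]
PD: pen down
LT 60: heading 330 -> 30
FD 9.1: (13.919,-1.05) -> (21.799,3.5) [heading=30, draw]
Final: pos=(21.799,3.5), heading=30, 4 segment(s) drawn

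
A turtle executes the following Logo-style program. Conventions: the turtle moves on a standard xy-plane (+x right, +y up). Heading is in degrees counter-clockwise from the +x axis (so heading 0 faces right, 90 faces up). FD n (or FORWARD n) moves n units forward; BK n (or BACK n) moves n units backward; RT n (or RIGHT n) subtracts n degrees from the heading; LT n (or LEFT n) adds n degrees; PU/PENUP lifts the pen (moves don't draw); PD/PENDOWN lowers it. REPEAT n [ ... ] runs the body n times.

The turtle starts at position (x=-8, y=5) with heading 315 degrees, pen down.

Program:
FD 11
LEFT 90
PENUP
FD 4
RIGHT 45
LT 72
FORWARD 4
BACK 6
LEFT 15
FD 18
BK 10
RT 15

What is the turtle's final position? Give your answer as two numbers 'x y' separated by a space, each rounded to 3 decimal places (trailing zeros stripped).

Executing turtle program step by step:
Start: pos=(-8,5), heading=315, pen down
FD 11: (-8,5) -> (-0.222,-2.778) [heading=315, draw]
LT 90: heading 315 -> 45
PU: pen up
FD 4: (-0.222,-2.778) -> (2.607,0.05) [heading=45, move]
RT 45: heading 45 -> 0
LT 72: heading 0 -> 72
FD 4: (2.607,0.05) -> (3.843,3.854) [heading=72, move]
BK 6: (3.843,3.854) -> (1.989,-1.852) [heading=72, move]
LT 15: heading 72 -> 87
FD 18: (1.989,-1.852) -> (2.931,16.123) [heading=87, move]
BK 10: (2.931,16.123) -> (2.407,6.137) [heading=87, move]
RT 15: heading 87 -> 72
Final: pos=(2.407,6.137), heading=72, 1 segment(s) drawn

Answer: 2.407 6.137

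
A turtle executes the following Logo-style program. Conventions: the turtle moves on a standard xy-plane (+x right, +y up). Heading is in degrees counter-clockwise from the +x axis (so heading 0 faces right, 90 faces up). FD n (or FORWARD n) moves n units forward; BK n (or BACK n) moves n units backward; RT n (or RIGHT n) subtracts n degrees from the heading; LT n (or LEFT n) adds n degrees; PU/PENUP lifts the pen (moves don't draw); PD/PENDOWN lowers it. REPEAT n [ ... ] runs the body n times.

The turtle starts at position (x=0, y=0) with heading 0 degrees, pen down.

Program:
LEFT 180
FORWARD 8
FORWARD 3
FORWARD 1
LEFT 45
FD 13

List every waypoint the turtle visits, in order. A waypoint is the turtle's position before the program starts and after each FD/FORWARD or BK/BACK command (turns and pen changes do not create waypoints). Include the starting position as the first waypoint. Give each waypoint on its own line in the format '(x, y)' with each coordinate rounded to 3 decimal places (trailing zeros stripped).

Executing turtle program step by step:
Start: pos=(0,0), heading=0, pen down
LT 180: heading 0 -> 180
FD 8: (0,0) -> (-8,0) [heading=180, draw]
FD 3: (-8,0) -> (-11,0) [heading=180, draw]
FD 1: (-11,0) -> (-12,0) [heading=180, draw]
LT 45: heading 180 -> 225
FD 13: (-12,0) -> (-21.192,-9.192) [heading=225, draw]
Final: pos=(-21.192,-9.192), heading=225, 4 segment(s) drawn
Waypoints (5 total):
(0, 0)
(-8, 0)
(-11, 0)
(-12, 0)
(-21.192, -9.192)

Answer: (0, 0)
(-8, 0)
(-11, 0)
(-12, 0)
(-21.192, -9.192)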